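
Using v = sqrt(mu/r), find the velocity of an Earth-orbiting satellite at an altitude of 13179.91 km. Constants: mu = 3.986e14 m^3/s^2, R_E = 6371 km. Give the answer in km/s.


r = R_E + alt = 6371.0 + 13179.91 = 19550.9100 km = 1.955091e+07 m
v = sqrt(mu/r) = sqrt(3.986e14 / 1.955091e+07) = 4515.2849 m/s = 4.5153 km/s

4.5153 km/s


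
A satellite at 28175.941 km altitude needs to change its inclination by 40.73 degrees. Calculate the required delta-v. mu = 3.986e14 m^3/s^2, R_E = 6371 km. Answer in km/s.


r = 34546.9410 km = 3.4546941e+07 m
V = sqrt(mu/r) = 3396.7521 m/s
di = 40.73 deg = 0.7108726 rad
dV = 2*V*sin(di/2) = 2*3396.7521*sin(0.3554363)
dV = 2364.1356 m/s = 2.3641 km/s

2.3641 km/s


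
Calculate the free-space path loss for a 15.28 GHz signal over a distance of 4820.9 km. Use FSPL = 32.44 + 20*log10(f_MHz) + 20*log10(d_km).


f = 15.28 GHz = 15280.0000 MHz
d = 4820.9 km
FSPL = 32.44 + 20*log10(15280.0000) + 20*log10(4820.9)
FSPL = 32.44 + 83.6825 + 73.6626
FSPL = 189.7850 dB

189.7850 dB


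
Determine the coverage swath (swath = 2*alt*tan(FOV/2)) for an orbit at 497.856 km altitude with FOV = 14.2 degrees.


FOV = 14.2 deg = 0.2478368 rad
swath = 2 * alt * tan(FOV/2) = 2 * 497.856 * tan(0.1239184)
swath = 2 * 497.856 * 0.1245566
swath = 124.0225 km

124.0225 km


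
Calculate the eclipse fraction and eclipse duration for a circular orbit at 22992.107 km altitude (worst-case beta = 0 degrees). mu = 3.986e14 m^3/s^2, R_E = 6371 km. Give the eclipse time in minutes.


r = 29363.1070 km
T = 834.5704 min
Eclipse fraction = arcsin(R_E/r)/pi = arcsin(6371.0000/29363.1070)/pi
= arcsin(0.216973)/pi = 0.06961834
Eclipse duration = 0.06961834 * 834.5704 = 58.1014 min

58.1014 minutes


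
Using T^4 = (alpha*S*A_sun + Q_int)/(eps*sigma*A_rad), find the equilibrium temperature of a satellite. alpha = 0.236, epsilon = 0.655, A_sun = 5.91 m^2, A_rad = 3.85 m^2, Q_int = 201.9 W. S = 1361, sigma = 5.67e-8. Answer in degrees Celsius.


Numerator = alpha*S*A_sun + Q_int = 0.236*1361*5.91 + 201.9 = 2100.1684 W
Denominator = eps*sigma*A_rad = 0.655*5.67e-8*3.85 = 1.4298322e-07 W/K^4
T^4 = 1.4688215e+10 K^4
T = 348.1306 K = 74.9806 C

74.9806 degrees Celsius


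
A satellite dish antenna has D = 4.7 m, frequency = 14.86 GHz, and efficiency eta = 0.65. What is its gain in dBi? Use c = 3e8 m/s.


lambda = c/f = 3e8 / 1.486e+10 = 0.02018843 m
G = eta*(pi*D/lambda)^2 = 0.65*(pi*4.7/0.02018843)^2
G = 347699.3888 (linear)
G = 10*log10(347699.3888) = 55.4120 dBi

55.4120 dBi


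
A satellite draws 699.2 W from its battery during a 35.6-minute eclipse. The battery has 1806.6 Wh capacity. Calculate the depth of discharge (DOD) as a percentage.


E_used = P * t / 60 = 699.2 * 35.6 / 60 = 414.8587 Wh
DOD = E_used / E_total * 100 = 414.8587 / 1806.6 * 100
DOD = 22.9635 %

22.9635 %


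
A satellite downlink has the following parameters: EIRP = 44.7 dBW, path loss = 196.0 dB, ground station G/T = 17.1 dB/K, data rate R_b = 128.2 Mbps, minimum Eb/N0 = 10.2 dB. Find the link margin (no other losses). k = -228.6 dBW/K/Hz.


C/N0 = EIRP - FSPL + G/T - k = 44.7 - 196.0 + 17.1 - (-228.6)
C/N0 = 94.4000 dB-Hz
R_b = 128.2 Mbps = 1.282e+08 bps -> 10*log10(R_b) = 81.0789 dB-Hz
Eb/N0 = C/N0 - 10*log10(R_b) = 94.4000 - 81.0789 = 13.3211 dB
Margin = Eb/N0 - Eb/N0_req = 13.3211 - 10.2 = 3.1211 dB (link closes)

3.1211 dB


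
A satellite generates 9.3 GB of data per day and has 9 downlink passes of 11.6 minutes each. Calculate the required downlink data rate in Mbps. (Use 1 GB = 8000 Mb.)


total contact time = 9 * 11.6 * 60 = 6264.0000 s
data = 9.3 GB = 74400.0000 Mb
rate = 74400.0000 / 6264.0000 = 11.8774 Mbps

11.8774 Mbps


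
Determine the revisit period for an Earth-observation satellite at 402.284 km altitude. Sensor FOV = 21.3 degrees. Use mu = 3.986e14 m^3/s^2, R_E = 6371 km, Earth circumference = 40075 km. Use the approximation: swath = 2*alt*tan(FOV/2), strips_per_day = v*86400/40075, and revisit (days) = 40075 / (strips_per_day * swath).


swath = 2*402.284*tan(0.1858776) = 151.2976 km
v = sqrt(mu/r) = 7671.3007 m/s = 7.6713 km/s
strips/day = v*86400/40075 = 7.6713*86400/40075 = 16.5390
coverage/day = strips * swath = 16.5390 * 151.2976 = 2502.3114 km
revisit = 40075 / 2502.3114 = 16.0152 days

16.0152 days


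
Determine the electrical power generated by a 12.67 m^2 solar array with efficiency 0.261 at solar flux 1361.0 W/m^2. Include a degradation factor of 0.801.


P = area * eta * S * degradation
P = 12.67 * 0.261 * 1361.0 * 0.801
P = 3605.0207 W

3605.0207 W


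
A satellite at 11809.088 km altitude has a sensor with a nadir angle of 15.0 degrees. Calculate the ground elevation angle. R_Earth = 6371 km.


r = R_E + alt = 18180.0880 km
Law of sines in the satellite / Earth-center / ground-point triangle:
  sin(nadir)/R_E = sin(90 + el)/r  =>  cos(el) = (r/R_E)*sin(nadir)
cos(el) = (18180.0880 / 6371.0000) * sin(15.0 deg) = 0.738558
el = arccos(0.738558) = 42.3913 deg
(Earth-central angle = 90 - nadir - el = 32.6087 deg)

42.3913 degrees


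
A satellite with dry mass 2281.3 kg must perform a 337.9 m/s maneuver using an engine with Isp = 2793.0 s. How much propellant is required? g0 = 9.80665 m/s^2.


ve = Isp * g0 = 2793.0 * 9.80665 = 27389.973450 m/s
mass ratio = exp(dv/ve) = exp(337.9/27389.973450) = 1.01241304
m_prop = m_dry * (mr - 1) = 2281.3 * (1.01241304 - 1)
m_prop = 28.3179 kg

28.3179 kg


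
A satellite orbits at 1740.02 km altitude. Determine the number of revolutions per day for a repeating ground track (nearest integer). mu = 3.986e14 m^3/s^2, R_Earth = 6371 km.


r = 8.11102e+06 m
T = 2*pi*sqrt(r^3/mu) = 7269.8329 s = 121.1639 min
revs/day = 1440 / 121.1639 = 11.8847
Rounded: 12 revolutions per day

12 revolutions per day


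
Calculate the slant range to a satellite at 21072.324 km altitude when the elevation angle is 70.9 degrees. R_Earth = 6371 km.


h = 21072.324 km, el = 70.9 deg
d = -R_E*sin(el) + sqrt((R_E*sin(el))^2 + 2*R_E*h + h^2)
d = -6371.0000*sin(1.2374) + sqrt((6371.0000*0.9449489)^2 + 2*6371.0000*21072.324 + 21072.324^2)
d = 21343.7586 km

21343.7586 km


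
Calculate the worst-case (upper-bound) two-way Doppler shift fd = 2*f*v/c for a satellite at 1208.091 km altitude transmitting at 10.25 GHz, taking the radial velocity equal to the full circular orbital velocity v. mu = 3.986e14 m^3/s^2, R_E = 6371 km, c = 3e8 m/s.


r = 7.579091e+06 m
v = sqrt(mu/r) = 7252.0383 m/s (worst-case radial velocity)
f = 10.25 GHz = 1.025e+10 Hz
fd = 2*f*v/c = 2*1.025e+10*7252.0383/3.0e+08
fd = 495555.9475 Hz

495555.9475 Hz


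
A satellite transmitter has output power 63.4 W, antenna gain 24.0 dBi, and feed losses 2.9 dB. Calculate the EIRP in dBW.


Pt = 63.4 W = 18.0209 dBW
EIRP = Pt_dBW + Gt - losses = 18.0209 + 24.0 - 2.9 = 39.1209 dBW

39.1209 dBW


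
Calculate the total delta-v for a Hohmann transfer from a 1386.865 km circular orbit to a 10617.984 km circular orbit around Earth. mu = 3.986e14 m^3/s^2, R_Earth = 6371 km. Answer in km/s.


r1 = 7757.8650 km = 7.757865e+06 m
r2 = 16988.9840 km = 1.6988984e+07 m
dv1 = sqrt(mu/r1)*(sqrt(2*r2/(r1+r2)) - 1) = 1231.1759 m/s
dv2 = sqrt(mu/r2)*(1 - sqrt(2*r1/(r1+r2))) = 1008.3821 m/s
total dv = |dv1| + |dv2| = 1231.1759 + 1008.3821 = 2239.5580 m/s = 2.2396 km/s

2.2396 km/s


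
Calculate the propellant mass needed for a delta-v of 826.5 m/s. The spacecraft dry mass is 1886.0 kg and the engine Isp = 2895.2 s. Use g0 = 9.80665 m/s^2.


ve = Isp * g0 = 2895.2 * 9.80665 = 28392.213080 m/s
mass ratio = exp(dv/ve) = exp(826.5/28392.213080) = 1.02953793
m_prop = m_dry * (mr - 1) = 1886.0 * (1.02953793 - 1)
m_prop = 55.7085 kg

55.7085 kg


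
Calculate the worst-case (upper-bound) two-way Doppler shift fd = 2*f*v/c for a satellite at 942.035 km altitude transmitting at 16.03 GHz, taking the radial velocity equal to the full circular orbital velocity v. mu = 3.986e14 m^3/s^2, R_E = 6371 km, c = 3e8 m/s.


r = 7.313035e+06 m
v = sqrt(mu/r) = 7382.7782 m/s (worst-case radial velocity)
f = 16.03 GHz = 1.603e+10 Hz
fd = 2*f*v/c = 2*1.603e+10*7382.7782/3.0e+08
fd = 788972.8971 Hz

788972.8971 Hz


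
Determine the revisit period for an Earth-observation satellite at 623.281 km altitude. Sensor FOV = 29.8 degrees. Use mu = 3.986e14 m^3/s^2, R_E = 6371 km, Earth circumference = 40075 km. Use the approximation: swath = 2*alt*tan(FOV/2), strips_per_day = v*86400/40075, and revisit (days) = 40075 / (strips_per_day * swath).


swath = 2*623.281*tan(0.2600541) = 331.6845 km
v = sqrt(mu/r) = 7549.1336 m/s = 7.5491 km/s
strips/day = v*86400/40075 = 7.5491*86400/40075 = 16.2756
coverage/day = strips * swath = 16.2756 * 331.6845 = 5398.3682 km
revisit = 40075 / 5398.3682 = 7.4235 days

7.4235 days


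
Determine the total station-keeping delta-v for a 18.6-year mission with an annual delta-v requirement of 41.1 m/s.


dV = rate * years = 41.1 * 18.6
dV = 764.4600 m/s

764.4600 m/s


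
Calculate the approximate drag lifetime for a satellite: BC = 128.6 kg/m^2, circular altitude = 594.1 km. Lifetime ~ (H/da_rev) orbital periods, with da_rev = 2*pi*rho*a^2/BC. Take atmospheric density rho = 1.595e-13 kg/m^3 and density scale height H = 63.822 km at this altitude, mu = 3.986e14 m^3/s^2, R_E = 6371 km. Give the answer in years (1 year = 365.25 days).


a = R_E + alt = 6965.1000 km = 6.9651e+06 m
da_rev = 2*pi*rho*a^2/BC = 2*pi*1.595e-13*(6.9651e+06)^2/128.6 = 0.378054402 m per revolution
N = H/da_rev = 63822.0000 m / 0.378054402 m = 168816.9736 revolutions
P = 2*pi*sqrt(a^3/mu) = 5784.9852 s
lifetime = N*P = 168816.9736 * 5784.9852 = 9.766037e+08 s = 11303.2836 days
years = 11303.2836 / 365.25 = 30.9467 years

30.9467 years


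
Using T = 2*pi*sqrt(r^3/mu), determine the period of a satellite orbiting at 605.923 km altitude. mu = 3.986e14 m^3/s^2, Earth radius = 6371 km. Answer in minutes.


r = 6976.9230 km = 6.976923e+06 m
T = 2*pi*sqrt(r^3/mu) = 2*pi*sqrt(3.3961885e+20 / 3.986e14)
T = 5799.7212 s = 96.6620 min

96.6620 minutes


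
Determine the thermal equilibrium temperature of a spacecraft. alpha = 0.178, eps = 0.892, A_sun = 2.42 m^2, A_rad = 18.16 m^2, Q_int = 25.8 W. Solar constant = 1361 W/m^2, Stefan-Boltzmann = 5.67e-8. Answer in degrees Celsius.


Numerator = alpha*S*A_sun + Q_int = 0.178*1361*2.42 + 25.8 = 612.0644 W
Denominator = eps*sigma*A_rad = 0.892*5.67e-8*18.16 = 9.1846742e-07 W/K^4
T^4 = 6.6639746e+08 K^4
T = 160.6695 K = -112.4805 C

-112.4805 degrees Celsius


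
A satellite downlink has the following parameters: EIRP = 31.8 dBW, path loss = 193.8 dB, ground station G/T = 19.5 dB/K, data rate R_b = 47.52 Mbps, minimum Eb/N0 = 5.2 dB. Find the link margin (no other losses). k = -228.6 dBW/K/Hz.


C/N0 = EIRP - FSPL + G/T - k = 31.8 - 193.8 + 19.5 - (-228.6)
C/N0 = 86.1000 dB-Hz
R_b = 47.52 Mbps = 4.752e+07 bps -> 10*log10(R_b) = 76.7688 dB-Hz
Eb/N0 = C/N0 - 10*log10(R_b) = 86.1000 - 76.7688 = 9.3312 dB
Margin = Eb/N0 - Eb/N0_req = 9.3312 - 5.2 = 4.1312 dB (link closes)

4.1312 dB


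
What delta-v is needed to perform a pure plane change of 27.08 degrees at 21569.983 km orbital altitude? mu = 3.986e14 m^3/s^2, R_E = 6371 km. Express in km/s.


r = 27940.9830 km = 2.7940983e+07 m
V = sqrt(mu/r) = 3777.0071 m/s
di = 27.08 deg = 0.4726352 rad
dV = 2*V*sin(di/2) = 2*3777.0071*sin(0.2363176)
dV = 1768.5772 m/s = 1.7686 km/s

1.7686 km/s


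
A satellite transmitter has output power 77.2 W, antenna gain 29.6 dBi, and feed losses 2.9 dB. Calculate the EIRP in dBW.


Pt = 77.2 W = 18.8762 dBW
EIRP = Pt_dBW + Gt - losses = 18.8762 + 29.6 - 2.9 = 45.5762 dBW

45.5762 dBW


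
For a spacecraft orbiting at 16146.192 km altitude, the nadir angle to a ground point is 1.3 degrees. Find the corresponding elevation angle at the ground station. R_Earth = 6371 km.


r = R_E + alt = 22517.1920 km
Law of sines in the satellite / Earth-center / ground-point triangle:
  sin(nadir)/R_E = sin(90 + el)/r  =>  cos(el) = (r/R_E)*sin(nadir)
cos(el) = (22517.1920 / 6371.0000) * sin(1.3 deg) = 0.08018444
el = arccos(0.08018444) = 85.4008 deg
(Earth-central angle = 90 - nadir - el = 3.2992 deg)

85.4008 degrees


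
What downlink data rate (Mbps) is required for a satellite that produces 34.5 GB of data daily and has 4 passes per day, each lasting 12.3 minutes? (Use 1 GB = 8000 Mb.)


total contact time = 4 * 12.3 * 60 = 2952.0000 s
data = 34.5 GB = 276000.0000 Mb
rate = 276000.0000 / 2952.0000 = 93.4959 Mbps

93.4959 Mbps


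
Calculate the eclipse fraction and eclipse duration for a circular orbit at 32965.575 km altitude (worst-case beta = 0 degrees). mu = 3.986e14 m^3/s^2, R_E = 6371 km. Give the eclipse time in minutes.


r = 39336.5750 km
T = 1294.0611 min
Eclipse fraction = arcsin(R_E/r)/pi = arcsin(6371.0000/39336.5750)/pi
= arcsin(0.1619612)/pi = 0.05178195
Eclipse duration = 0.05178195 * 1294.0611 = 67.0090 min

67.0090 minutes


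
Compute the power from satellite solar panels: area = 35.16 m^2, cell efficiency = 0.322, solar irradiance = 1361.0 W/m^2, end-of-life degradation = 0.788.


P = area * eta * S * degradation
P = 35.16 * 0.322 * 1361.0 * 0.788
P = 12141.9679 W

12141.9679 W


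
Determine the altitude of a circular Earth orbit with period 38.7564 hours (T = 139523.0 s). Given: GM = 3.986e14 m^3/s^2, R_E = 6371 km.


T = 139523.0 s
r = (mu*T^2/(4*pi^2))^(1/3) = (3.986e14 * 139523.0^2 / (4*pi^2))^(1/3)
r = 5.8141967e+07 m = 58141.9674 km
alt = r - R_E = 58141.9674 - 6371 = 51770.9674 km

51770.9674 km


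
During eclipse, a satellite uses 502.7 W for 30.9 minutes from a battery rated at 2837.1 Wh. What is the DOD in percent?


E_used = P * t / 60 = 502.7 * 30.9 / 60 = 258.8905 Wh
DOD = E_used / E_total * 100 = 258.8905 / 2837.1 * 100
DOD = 9.1252 %

9.1252 %


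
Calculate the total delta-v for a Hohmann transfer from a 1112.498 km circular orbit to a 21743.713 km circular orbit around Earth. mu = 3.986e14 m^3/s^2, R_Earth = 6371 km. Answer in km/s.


r1 = 7483.4980 km = 7.483498e+06 m
r2 = 28114.7130 km = 2.8114713e+07 m
dv1 = sqrt(mu/r1)*(sqrt(2*r2/(r1+r2)) - 1) = 1874.2133 m/s
dv2 = sqrt(mu/r2)*(1 - sqrt(2*r1/(r1+r2))) = 1323.8288 m/s
total dv = |dv1| + |dv2| = 1874.2133 + 1323.8288 = 3198.0421 m/s = 3.1980 km/s

3.1980 km/s


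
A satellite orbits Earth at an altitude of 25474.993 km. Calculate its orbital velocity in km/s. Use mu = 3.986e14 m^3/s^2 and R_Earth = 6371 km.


r = R_E + alt = 6371.0 + 25474.993 = 31845.9930 km = 3.1845993e+07 m
v = sqrt(mu/r) = sqrt(3.986e14 / 3.1845993e+07) = 3537.8649 m/s = 3.5379 km/s

3.5379 km/s


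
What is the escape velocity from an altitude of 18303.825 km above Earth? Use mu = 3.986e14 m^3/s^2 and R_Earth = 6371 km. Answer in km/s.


r = 6371.0 + 18303.825 = 24674.8250 km = 2.4674825e+07 m
v_esc = sqrt(2*mu/r) = sqrt(2*3.986e14 / 2.4674825e+07)
v_esc = 5684.0332 m/s = 5.6840 km/s

5.6840 km/s


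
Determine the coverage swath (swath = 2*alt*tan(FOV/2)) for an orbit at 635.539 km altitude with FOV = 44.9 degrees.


FOV = 44.9 deg = 0.7836528 rad
swath = 2 * alt * tan(FOV/2) = 2 * 635.539 * tan(0.3918264)
swath = 2 * 635.539 * 0.4131915
swath = 525.1987 km

525.1987 km


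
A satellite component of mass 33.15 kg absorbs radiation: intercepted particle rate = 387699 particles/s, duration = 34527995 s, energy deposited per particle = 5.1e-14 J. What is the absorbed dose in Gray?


Total energy deposited = rate * time * E_per
  = 387699 * 34527995 * 5.1e-14 = 0.6827099 J
Dose = E_total / mass = 0.6827099 / 33.15
Dose = 0.02059457 Gy

0.0206 Gy


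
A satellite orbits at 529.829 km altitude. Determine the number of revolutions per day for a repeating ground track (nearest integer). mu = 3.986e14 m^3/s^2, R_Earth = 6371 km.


r = 6.900829e+06 m
T = 2*pi*sqrt(r^3/mu) = 5705.0981 s = 95.0850 min
revs/day = 1440 / 95.0850 = 15.1443
Rounded: 15 revolutions per day

15 revolutions per day


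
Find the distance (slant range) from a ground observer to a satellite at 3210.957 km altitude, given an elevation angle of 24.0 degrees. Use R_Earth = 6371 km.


h = 3210.957 km, el = 24.0 deg
d = -R_E*sin(el) + sqrt((R_E*sin(el))^2 + 2*R_E*h + h^2)
d = -6371.0000*sin(0.418879) + sqrt((6371.0000*0.4067366)^2 + 2*6371.0000*3210.957 + 3210.957^2)
d = 5020.4608 km

5020.4608 km


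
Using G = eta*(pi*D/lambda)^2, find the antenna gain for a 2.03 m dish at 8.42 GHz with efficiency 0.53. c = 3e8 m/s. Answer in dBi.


lambda = c/f = 3e8 / 8.42e+09 = 0.03562945 m
G = eta*(pi*D/lambda)^2 = 0.53*(pi*2.03/0.03562945)^2
G = 16980.4566 (linear)
G = 10*log10(16980.4566) = 42.2995 dBi

42.2995 dBi


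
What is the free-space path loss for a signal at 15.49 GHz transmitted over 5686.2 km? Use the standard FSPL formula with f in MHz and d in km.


f = 15.49 GHz = 15490.0000 MHz
d = 5686.2 km
FSPL = 32.44 + 20*log10(15490.0000) + 20*log10(5686.2)
FSPL = 32.44 + 83.8010 + 75.0964
FSPL = 191.3375 dB

191.3375 dB


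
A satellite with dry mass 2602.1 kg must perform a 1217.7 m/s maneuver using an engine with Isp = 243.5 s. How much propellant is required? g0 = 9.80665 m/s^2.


ve = Isp * g0 = 243.5 * 9.80665 = 2387.919275 m/s
mass ratio = exp(dv/ve) = exp(1217.7/2387.919275) = 1.66519438
m_prop = m_dry * (mr - 1) = 2602.1 * (1.66519438 - 1)
m_prop = 1730.9023 kg

1730.9023 kg


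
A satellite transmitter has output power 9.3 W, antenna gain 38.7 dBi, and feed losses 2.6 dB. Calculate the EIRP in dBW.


Pt = 9.3 W = 9.6848 dBW
EIRP = Pt_dBW + Gt - losses = 9.6848 + 38.7 - 2.6 = 45.7848 dBW

45.7848 dBW


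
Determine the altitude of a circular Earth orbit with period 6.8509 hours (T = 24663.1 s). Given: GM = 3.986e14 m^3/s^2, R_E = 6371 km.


T = 24663.1 s
r = (mu*T^2/(4*pi^2))^(1/3) = (3.986e14 * 24663.1^2 / (4*pi^2))^(1/3)
r = 1.8312921e+07 m = 18312.9213 km
alt = r - R_E = 18312.9213 - 6371 = 11941.9213 km

11941.9213 km


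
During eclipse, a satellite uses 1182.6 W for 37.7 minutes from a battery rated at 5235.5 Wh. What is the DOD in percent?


E_used = P * t / 60 = 1182.6 * 37.7 / 60 = 743.0670 Wh
DOD = E_used / E_total * 100 = 743.0670 / 5235.5 * 100
DOD = 14.1929 %

14.1929 %


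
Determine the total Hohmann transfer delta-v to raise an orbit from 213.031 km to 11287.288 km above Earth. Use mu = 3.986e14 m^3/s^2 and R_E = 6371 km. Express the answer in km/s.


r1 = 6584.0310 km = 6.584031e+06 m
r2 = 17658.2880 km = 1.7658288e+07 m
dv1 = sqrt(mu/r1)*(sqrt(2*r2/(r1+r2)) - 1) = 1610.5106 m/s
dv2 = sqrt(mu/r2)*(1 - sqrt(2*r1/(r1+r2))) = 1249.4885 m/s
total dv = |dv1| + |dv2| = 1610.5106 + 1249.4885 = 2859.9991 m/s = 2.8600 km/s

2.8600 km/s


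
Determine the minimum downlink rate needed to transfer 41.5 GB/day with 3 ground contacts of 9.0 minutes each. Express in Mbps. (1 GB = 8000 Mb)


total contact time = 3 * 9.0 * 60 = 1620.0000 s
data = 41.5 GB = 332000.0000 Mb
rate = 332000.0000 / 1620.0000 = 204.9383 Mbps

204.9383 Mbps


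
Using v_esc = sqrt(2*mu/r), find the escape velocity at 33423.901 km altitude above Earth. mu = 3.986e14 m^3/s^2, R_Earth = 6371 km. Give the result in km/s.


r = 6371.0 + 33423.901 = 39794.9010 km = 3.9794901e+07 m
v_esc = sqrt(2*mu/r) = sqrt(2*3.986e14 / 3.9794901e+07)
v_esc = 4475.7924 m/s = 4.4758 km/s

4.4758 km/s


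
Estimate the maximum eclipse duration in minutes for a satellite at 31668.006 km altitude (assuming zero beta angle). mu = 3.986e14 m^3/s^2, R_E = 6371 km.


r = 38039.0060 km
T = 1230.5626 min
Eclipse fraction = arcsin(R_E/r)/pi = arcsin(6371.0000/38039.0060)/pi
= arcsin(0.167486)/pi = 0.05356489
Eclipse duration = 0.05356489 * 1230.5626 = 65.9150 min

65.9150 minutes


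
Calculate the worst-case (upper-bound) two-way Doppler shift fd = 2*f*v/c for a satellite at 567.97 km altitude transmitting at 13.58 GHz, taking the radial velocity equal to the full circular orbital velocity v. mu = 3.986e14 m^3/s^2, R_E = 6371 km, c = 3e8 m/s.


r = 6.93897e+06 m
v = sqrt(mu/r) = 7579.1612 m/s (worst-case radial velocity)
f = 13.58 GHz = 1.358e+10 Hz
fd = 2*f*v/c = 2*1.358e+10*7579.1612/3.0e+08
fd = 686166.7244 Hz

686166.7244 Hz


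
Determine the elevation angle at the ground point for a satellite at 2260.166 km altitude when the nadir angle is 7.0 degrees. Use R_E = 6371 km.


r = R_E + alt = 8631.1660 km
Law of sines in the satellite / Earth-center / ground-point triangle:
  sin(nadir)/R_E = sin(90 + el)/r  =>  cos(el) = (r/R_E)*sin(nadir)
cos(el) = (8631.1660 / 6371.0000) * sin(7.0 deg) = 0.1651035
el = arccos(0.1651035) = 80.4968 deg
(Earth-central angle = 90 - nadir - el = 2.5032 deg)

80.4968 degrees


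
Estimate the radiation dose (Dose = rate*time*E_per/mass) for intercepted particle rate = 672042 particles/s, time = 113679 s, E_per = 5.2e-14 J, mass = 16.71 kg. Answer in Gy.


Total energy deposited = rate * time * E_per
  = 672042 * 113679 * 5.2e-14 = 0.003972647 J
Dose = E_total / mass = 0.003972647 / 16.71
Dose = 2.3774071e-04 Gy

2.3774e-04 Gy


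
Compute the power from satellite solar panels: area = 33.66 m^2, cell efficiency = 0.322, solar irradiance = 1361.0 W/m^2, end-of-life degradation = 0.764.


P = area * eta * S * degradation
P = 33.66 * 0.322 * 1361.0 * 0.764
P = 11269.9365 W

11269.9365 W


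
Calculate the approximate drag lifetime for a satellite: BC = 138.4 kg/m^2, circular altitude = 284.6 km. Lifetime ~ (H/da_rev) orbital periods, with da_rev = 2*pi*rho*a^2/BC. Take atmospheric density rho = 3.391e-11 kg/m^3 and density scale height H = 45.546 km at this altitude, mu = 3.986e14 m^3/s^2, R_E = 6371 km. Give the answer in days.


a = R_E + alt = 6655.6000 km = 6.6556e+06 m
da_rev = 2*pi*rho*a^2/BC = 2*pi*3.391e-11*(6.6556e+06)^2/138.4 = 68.193973 m per revolution
N = H/da_rev = 45546.0000 m / 68.193973 m = 667.8889 revolutions
P = 2*pi*sqrt(a^3/mu) = 5403.7101 s
lifetime = N*P = 667.8889 * 5403.7101 = 3.6090782e+06 s = 41.7717 days

41.7717 days


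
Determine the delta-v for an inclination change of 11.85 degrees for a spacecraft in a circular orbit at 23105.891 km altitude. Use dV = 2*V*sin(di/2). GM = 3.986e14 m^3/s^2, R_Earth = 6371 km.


r = 29476.8910 km = 2.9476891e+07 m
V = sqrt(mu/r) = 3677.2894 m/s
di = 11.85 deg = 0.2068215 rad
dV = 2*V*sin(di/2) = 2*3677.2894*sin(0.1034108)
dV = 759.1878 m/s = 0.7591878 km/s

0.7592 km/s


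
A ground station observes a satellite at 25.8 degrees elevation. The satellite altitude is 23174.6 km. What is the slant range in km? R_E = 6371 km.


h = 23174.6 km, el = 25.8 deg
d = -R_E*sin(el) + sqrt((R_E*sin(el))^2 + 2*R_E*h + h^2)
d = -6371.0000*sin(0.4502949) + sqrt((6371.0000*0.4352311)^2 + 2*6371.0000*23174.6 + 23174.6^2)
d = 26210.6134 km

26210.6134 km


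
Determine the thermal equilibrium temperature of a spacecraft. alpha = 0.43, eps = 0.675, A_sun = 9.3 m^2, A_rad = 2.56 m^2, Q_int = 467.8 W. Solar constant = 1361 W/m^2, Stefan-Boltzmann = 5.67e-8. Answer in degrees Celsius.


Numerator = alpha*S*A_sun + Q_int = 0.43*1361*9.3 + 467.8 = 5910.4390 W
Denominator = eps*sigma*A_rad = 0.675*5.67e-8*2.56 = 9.79776e-08 W/K^4
T^4 = 6.032439e+10 K^4
T = 495.5908 K = 222.4408 C

222.4408 degrees Celsius


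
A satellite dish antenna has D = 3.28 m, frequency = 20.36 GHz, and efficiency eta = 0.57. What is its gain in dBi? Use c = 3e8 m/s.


lambda = c/f = 3e8 / 2.036e+10 = 0.01473477 m
G = eta*(pi*D/lambda)^2 = 0.57*(pi*3.28/0.01473477)^2
G = 278763.1263 (linear)
G = 10*log10(278763.1263) = 54.4524 dBi

54.4524 dBi


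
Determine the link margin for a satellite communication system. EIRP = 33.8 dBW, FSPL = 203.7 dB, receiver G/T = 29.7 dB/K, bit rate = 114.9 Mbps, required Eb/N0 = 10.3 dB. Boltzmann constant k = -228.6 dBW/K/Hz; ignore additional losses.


C/N0 = EIRP - FSPL + G/T - k = 33.8 - 203.7 + 29.7 - (-228.6)
C/N0 = 88.4000 dB-Hz
R_b = 114.9 Mbps = 1.149e+08 bps -> 10*log10(R_b) = 80.6032 dB-Hz
Eb/N0 = C/N0 - 10*log10(R_b) = 88.4000 - 80.6032 = 7.7968 dB
Margin = Eb/N0 - Eb/N0_req = 7.7968 - 10.3 = -2.5032 dB (negative margin: link does not close)

-2.5032 dB


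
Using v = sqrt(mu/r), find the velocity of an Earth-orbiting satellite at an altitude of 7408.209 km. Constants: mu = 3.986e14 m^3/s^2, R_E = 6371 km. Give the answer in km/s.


r = R_E + alt = 6371.0 + 7408.209 = 13779.2090 km = 1.3779209e+07 m
v = sqrt(mu/r) = sqrt(3.986e14 / 1.3779209e+07) = 5378.4422 m/s = 5.3784 km/s

5.3784 km/s


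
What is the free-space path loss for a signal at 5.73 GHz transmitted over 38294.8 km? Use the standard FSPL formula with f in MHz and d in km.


f = 5.73 GHz = 5730.0000 MHz
d = 38294.8 km
FSPL = 32.44 + 20*log10(5730.0000) + 20*log10(38294.8)
FSPL = 32.44 + 75.1631 + 91.6628
FSPL = 199.2659 dB

199.2659 dB


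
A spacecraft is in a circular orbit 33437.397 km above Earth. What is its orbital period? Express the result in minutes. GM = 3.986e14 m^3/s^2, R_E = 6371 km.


r = 39808.3970 km = 3.9808397e+07 m
T = 2*pi*sqrt(r^3/mu) = 2*pi*sqrt(6.3084704e+22 / 3.986e14)
T = 79044.7911 s = 1317.4132 min

1317.4132 minutes


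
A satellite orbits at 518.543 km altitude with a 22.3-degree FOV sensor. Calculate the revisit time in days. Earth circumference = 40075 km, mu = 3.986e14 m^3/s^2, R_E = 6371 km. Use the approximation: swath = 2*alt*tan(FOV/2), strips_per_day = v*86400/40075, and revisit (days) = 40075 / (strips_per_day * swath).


swath = 2*518.543*tan(0.1946042) = 204.4082 km
v = sqrt(mu/r) = 7606.2998 m/s = 7.6063 km/s
strips/day = v*86400/40075 = 7.6063*86400/40075 = 16.3989
coverage/day = strips * swath = 16.3989 * 204.4082 = 3352.0615 km
revisit = 40075 / 3352.0615 = 11.9553 days

11.9553 days


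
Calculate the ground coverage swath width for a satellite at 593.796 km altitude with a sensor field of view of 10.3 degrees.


FOV = 10.3 deg = 0.1797689 rad
swath = 2 * alt * tan(FOV/2) = 2 * 593.796 * tan(0.08988446)
swath = 2 * 593.796 * 0.09012731
swath = 107.0345 km

107.0345 km


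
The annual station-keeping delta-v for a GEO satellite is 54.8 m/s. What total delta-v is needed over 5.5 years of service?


dV = rate * years = 54.8 * 5.5
dV = 301.4000 m/s

301.4000 m/s


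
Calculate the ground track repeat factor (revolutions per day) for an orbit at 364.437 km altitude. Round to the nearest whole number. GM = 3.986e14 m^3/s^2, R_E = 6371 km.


r = 6.735437e+06 m
T = 2*pi*sqrt(r^3/mu) = 5501.2311 s = 91.6872 min
revs/day = 1440 / 91.6872 = 15.7056
Rounded: 16 revolutions per day

16 revolutions per day


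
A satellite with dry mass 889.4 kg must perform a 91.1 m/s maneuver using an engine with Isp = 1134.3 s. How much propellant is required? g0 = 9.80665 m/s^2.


ve = Isp * g0 = 1134.3 * 9.80665 = 11123.683095 m/s
mass ratio = exp(dv/ve) = exp(91.1/11123.683095) = 1.00822336
m_prop = m_dry * (mr - 1) = 889.4 * (1.00822336 - 1)
m_prop = 7.3139 kg

7.3139 kg


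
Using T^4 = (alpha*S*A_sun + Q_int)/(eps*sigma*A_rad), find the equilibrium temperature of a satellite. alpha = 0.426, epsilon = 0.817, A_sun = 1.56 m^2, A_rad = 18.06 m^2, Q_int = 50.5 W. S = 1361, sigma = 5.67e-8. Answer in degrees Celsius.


Numerator = alpha*S*A_sun + Q_int = 0.426*1361*1.56 + 50.5 = 954.9662 W
Denominator = eps*sigma*A_rad = 0.817*5.67e-8*18.06 = 8.3660963e-07 W/K^4
T^4 = 1.1414716e+09 K^4
T = 183.8088 K = -89.3412 C

-89.3412 degrees Celsius


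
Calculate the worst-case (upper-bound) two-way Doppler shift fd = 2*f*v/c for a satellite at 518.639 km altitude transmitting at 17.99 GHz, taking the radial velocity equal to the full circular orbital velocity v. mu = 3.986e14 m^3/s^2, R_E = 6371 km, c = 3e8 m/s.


r = 6.889639e+06 m
v = sqrt(mu/r) = 7606.2468 m/s (worst-case radial velocity)
f = 17.99 GHz = 1.799e+10 Hz
fd = 2*f*v/c = 2*1.799e+10*7606.2468/3.0e+08
fd = 912242.5351 Hz

912242.5351 Hz


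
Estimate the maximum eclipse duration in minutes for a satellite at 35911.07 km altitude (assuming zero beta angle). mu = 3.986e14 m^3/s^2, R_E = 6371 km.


r = 42282.0700 km
T = 1442.0965 min
Eclipse fraction = arcsin(R_E/r)/pi = arcsin(6371.0000/42282.0700)/pi
= arcsin(0.1506785)/pi = 0.04814583
Eclipse duration = 0.04814583 * 1442.0965 = 69.4309 min

69.4309 minutes


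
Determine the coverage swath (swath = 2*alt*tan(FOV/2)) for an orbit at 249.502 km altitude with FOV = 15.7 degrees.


FOV = 15.7 deg = 0.2740167 rad
swath = 2 * alt * tan(FOV/2) = 2 * 249.502 * tan(0.1370083)
swath = 2 * 249.502 * 0.1378721
swath = 68.7987 km

68.7987 km


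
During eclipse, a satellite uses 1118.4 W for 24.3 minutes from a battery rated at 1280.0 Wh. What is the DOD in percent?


E_used = P * t / 60 = 1118.4 * 24.3 / 60 = 452.9520 Wh
DOD = E_used / E_total * 100 = 452.9520 / 1280.0 * 100
DOD = 35.3869 %

35.3869 %


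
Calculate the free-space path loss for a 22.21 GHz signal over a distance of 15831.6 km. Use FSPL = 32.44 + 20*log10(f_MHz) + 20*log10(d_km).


f = 22.21 GHz = 22210.0000 MHz
d = 15831.6 km
FSPL = 32.44 + 20*log10(22210.0000) + 20*log10(15831.6)
FSPL = 32.44 + 86.9310 + 83.9905
FSPL = 203.3615 dB

203.3615 dB


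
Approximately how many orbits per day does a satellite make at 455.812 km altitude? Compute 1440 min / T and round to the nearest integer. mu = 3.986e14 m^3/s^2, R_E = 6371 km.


r = 6.826812e+06 m
T = 2*pi*sqrt(r^3/mu) = 5613.5570 s = 93.5593 min
revs/day = 1440 / 93.5593 = 15.3913
Rounded: 15 revolutions per day

15 revolutions per day


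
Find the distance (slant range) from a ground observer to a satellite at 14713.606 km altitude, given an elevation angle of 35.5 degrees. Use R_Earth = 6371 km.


h = 14713.606 km, el = 35.5 deg
d = -R_E*sin(el) + sqrt((R_E*sin(el))^2 + 2*R_E*h + h^2)
d = -6371.0000*sin(0.6195919) + sqrt((6371.0000*0.580703)^2 + 2*6371.0000*14713.606 + 14713.606^2)
d = 16737.0350 km

16737.0350 km


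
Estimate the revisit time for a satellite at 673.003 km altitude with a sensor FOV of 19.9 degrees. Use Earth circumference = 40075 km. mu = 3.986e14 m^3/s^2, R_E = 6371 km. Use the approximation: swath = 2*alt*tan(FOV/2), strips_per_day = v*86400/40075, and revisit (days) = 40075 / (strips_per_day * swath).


swath = 2*673.003*tan(0.1736603) = 236.1262 km
v = sqrt(mu/r) = 7522.4426 m/s = 7.5224 km/s
strips/day = v*86400/40075 = 7.5224*86400/40075 = 16.2181
coverage/day = strips * swath = 16.2181 * 236.1262 = 3829.5110 km
revisit = 40075 / 3829.5110 = 10.4648 days

10.4648 days


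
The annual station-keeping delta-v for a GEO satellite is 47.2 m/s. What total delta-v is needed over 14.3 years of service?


dV = rate * years = 47.2 * 14.3
dV = 674.9600 m/s

674.9600 m/s


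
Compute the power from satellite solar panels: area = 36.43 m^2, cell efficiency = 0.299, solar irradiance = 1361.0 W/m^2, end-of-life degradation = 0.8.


P = area * eta * S * degradation
P = 36.43 * 0.299 * 1361.0 * 0.8
P = 11859.8302 W

11859.8302 W


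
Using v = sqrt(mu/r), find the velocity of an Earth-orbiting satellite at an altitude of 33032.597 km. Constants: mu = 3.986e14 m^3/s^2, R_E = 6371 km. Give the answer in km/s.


r = R_E + alt = 6371.0 + 33032.597 = 39403.5970 km = 3.9403597e+07 m
v = sqrt(mu/r) = sqrt(3.986e14 / 3.9403597e+07) = 3180.5389 m/s = 3.1805 km/s

3.1805 km/s


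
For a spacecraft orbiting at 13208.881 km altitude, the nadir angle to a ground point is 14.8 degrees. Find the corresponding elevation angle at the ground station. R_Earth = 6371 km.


r = R_E + alt = 19579.8810 km
Law of sines in the satellite / Earth-center / ground-point triangle:
  sin(nadir)/R_E = sin(90 + el)/r  =>  cos(el) = (r/R_E)*sin(nadir)
cos(el) = (19579.8810 / 6371.0000) * sin(14.8 deg) = 0.7850569
el = arccos(0.7850569) = 38.2741 deg
(Earth-central angle = 90 - nadir - el = 36.9259 deg)

38.2741 degrees


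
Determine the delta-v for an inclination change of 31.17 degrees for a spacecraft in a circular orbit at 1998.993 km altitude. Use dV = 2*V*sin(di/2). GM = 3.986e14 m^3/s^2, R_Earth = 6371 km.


r = 8369.9930 km = 8.369993e+06 m
V = sqrt(mu/r) = 6900.9058 m/s
di = 31.17 deg = 0.5440191 rad
dV = 2*V*sin(di/2) = 2*6900.9058*sin(0.2720096)
dV = 3708.1004 m/s = 3.7081 km/s

3.7081 km/s


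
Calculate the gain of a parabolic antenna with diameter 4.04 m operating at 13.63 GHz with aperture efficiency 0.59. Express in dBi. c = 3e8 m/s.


lambda = c/f = 3e8 / 1.363e+10 = 0.02201027 m
G = eta*(pi*D/lambda)^2 = 0.59*(pi*4.04/0.02201027)^2
G = 196184.0471 (linear)
G = 10*log10(196184.0471) = 52.9266 dBi

52.9266 dBi


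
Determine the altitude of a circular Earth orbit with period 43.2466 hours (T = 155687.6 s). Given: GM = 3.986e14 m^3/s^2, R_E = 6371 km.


T = 155687.6 s
r = (mu*T^2/(4*pi^2))^(1/3) = (3.986e14 * 155687.6^2 / (4*pi^2))^(1/3)
r = 6.2550176e+07 m = 62550.1759 km
alt = r - R_E = 62550.1759 - 6371 = 56179.1759 km

56179.1759 km


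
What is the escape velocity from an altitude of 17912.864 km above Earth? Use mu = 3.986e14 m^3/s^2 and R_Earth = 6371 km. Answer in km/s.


r = 6371.0 + 17912.864 = 24283.8640 km = 2.4283864e+07 m
v_esc = sqrt(2*mu/r) = sqrt(2*3.986e14 / 2.4283864e+07)
v_esc = 5729.6059 m/s = 5.7296 km/s

5.7296 km/s


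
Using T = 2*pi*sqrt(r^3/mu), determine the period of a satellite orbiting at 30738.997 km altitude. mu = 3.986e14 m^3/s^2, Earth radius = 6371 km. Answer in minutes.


r = 37109.9970 km = 3.7109997e+07 m
T = 2*pi*sqrt(r^3/mu) = 2*pi*sqrt(5.1106102e+22 / 3.986e14)
T = 71145.5269 s = 1185.7588 min

1185.7588 minutes


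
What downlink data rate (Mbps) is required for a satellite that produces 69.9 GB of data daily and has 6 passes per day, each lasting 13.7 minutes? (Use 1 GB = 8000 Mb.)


total contact time = 6 * 13.7 * 60 = 4932.0000 s
data = 69.9 GB = 559200.0000 Mb
rate = 559200.0000 / 4932.0000 = 113.3820 Mbps

113.3820 Mbps


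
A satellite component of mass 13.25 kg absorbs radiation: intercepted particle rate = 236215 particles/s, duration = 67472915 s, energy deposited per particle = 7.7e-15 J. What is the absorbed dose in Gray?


Total energy deposited = rate * time * E_per
  = 236215 * 67472915 * 7.7e-15 = 0.1227235 J
Dose = E_total / mass = 0.1227235 / 13.25
Dose = 0.00926215 Gy

0.0093 Gy


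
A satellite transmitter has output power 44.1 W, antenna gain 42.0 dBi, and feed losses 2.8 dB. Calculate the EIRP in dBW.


Pt = 44.1 W = 16.4444 dBW
EIRP = Pt_dBW + Gt - losses = 16.4444 + 42.0 - 2.8 = 55.6444 dBW

55.6444 dBW


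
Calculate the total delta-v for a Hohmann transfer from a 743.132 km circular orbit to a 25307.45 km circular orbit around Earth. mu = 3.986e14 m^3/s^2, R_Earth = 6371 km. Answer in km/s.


r1 = 7114.1320 km = 7.114132e+06 m
r2 = 31678.4500 km = 3.167845e+07 m
dv1 = sqrt(mu/r1)*(sqrt(2*r2/(r1+r2)) - 1) = 2080.7247 m/s
dv2 = sqrt(mu/r2)*(1 - sqrt(2*r1/(r1+r2))) = 1398.9410 m/s
total dv = |dv1| + |dv2| = 2080.7247 + 1398.9410 = 3479.6657 m/s = 3.4797 km/s

3.4797 km/s


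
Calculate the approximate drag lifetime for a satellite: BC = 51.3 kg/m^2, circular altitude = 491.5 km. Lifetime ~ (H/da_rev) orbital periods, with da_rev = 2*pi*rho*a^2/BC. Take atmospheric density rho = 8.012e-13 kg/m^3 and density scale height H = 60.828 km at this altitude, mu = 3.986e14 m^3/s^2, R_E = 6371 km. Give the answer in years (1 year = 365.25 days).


a = R_E + alt = 6862.5000 km = 6.8625e+06 m
da_rev = 2*pi*rho*a^2/BC = 2*pi*8.012e-13*(6.8625e+06)^2/51.3 = 4.621343 m per revolution
N = H/da_rev = 60828.0000 m / 4.621343 m = 13162.4089 revolutions
P = 2*pi*sqrt(a^3/mu) = 5657.6328 s
lifetime = N*P = 13162.4089 * 5657.6328 = 7.4468076e+07 s = 861.8990 days
years = 861.8990 / 365.25 = 2.3598 years

2.3598 years


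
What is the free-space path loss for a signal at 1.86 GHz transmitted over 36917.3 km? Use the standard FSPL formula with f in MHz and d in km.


f = 1.86 GHz = 1860.0000 MHz
d = 36917.3 km
FSPL = 32.44 + 20*log10(1860.0000) + 20*log10(36917.3)
FSPL = 32.44 + 65.3903 + 91.3446
FSPL = 189.1749 dB

189.1749 dB


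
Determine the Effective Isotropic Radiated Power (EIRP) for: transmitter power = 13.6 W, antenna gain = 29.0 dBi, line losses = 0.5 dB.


Pt = 13.6 W = 11.3354 dBW
EIRP = Pt_dBW + Gt - losses = 11.3354 + 29.0 - 0.5 = 39.8354 dBW

39.8354 dBW


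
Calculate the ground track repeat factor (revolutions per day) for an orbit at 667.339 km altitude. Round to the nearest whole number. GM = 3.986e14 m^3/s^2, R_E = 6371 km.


r = 7.038339e+06 m
T = 2*pi*sqrt(r^3/mu) = 5876.4696 s = 97.9412 min
revs/day = 1440 / 97.9412 = 14.7027
Rounded: 15 revolutions per day

15 revolutions per day


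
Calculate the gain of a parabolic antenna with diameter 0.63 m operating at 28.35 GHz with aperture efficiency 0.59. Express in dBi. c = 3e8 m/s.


lambda = c/f = 3e8 / 2.835e+10 = 0.01058201 m
G = eta*(pi*D/lambda)^2 = 0.59*(pi*0.63/0.01058201)^2
G = 20639.3717 (linear)
G = 10*log10(20639.3717) = 43.1470 dBi

43.1470 dBi


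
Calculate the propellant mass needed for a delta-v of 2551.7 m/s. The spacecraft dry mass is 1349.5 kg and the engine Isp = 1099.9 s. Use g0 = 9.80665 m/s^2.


ve = Isp * g0 = 1099.9 * 9.80665 = 10786.334335 m/s
mass ratio = exp(dv/ve) = exp(2551.7/10786.334335) = 1.26689352
m_prop = m_dry * (mr - 1) = 1349.5 * (1.26689352 - 1)
m_prop = 360.1728 kg

360.1728 kg


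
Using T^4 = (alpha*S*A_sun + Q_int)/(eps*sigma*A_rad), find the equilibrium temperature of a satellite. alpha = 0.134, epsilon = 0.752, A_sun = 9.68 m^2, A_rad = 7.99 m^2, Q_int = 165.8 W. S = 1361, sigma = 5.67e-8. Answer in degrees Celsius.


Numerator = alpha*S*A_sun + Q_int = 0.134*1361*9.68 + 165.8 = 1931.1803 W
Denominator = eps*sigma*A_rad = 0.752*5.67e-8*7.99 = 3.4068082e-07 W/K^4
T^4 = 5.6685913e+09 K^4
T = 274.3903 K = 1.2403 C

1.2403 degrees Celsius


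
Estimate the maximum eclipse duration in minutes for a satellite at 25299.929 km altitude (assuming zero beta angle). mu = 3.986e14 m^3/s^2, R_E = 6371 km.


r = 31670.9290 km
T = 934.8699 min
Eclipse fraction = arcsin(R_E/r)/pi = arcsin(6371.0000/31670.9290)/pi
= arcsin(0.2011624)/pi = 0.06447189
Eclipse duration = 0.06447189 * 934.8699 = 60.2728 min

60.2728 minutes


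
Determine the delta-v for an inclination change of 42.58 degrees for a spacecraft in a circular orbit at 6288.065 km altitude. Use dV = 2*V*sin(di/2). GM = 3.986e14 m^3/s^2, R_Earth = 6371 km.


r = 12659.0650 km = 1.2659065e+07 m
V = sqrt(mu/r) = 5611.3561 m/s
di = 42.58 deg = 0.7431612 rad
dV = 2*V*sin(di/2) = 2*5611.3561*sin(0.3715806)
dV = 4074.8390 m/s = 4.0748 km/s

4.0748 km/s


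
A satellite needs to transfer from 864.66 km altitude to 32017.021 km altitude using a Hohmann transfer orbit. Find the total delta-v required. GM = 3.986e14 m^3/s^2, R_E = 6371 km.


r1 = 7235.6600 km = 7.23566e+06 m
r2 = 38388.0210 km = 3.8388021e+07 m
dv1 = sqrt(mu/r1)*(sqrt(2*r2/(r1+r2)) - 1) = 2206.1007 m/s
dv2 = sqrt(mu/r2)*(1 - sqrt(2*r1/(r1+r2))) = 1407.5318 m/s
total dv = |dv1| + |dv2| = 2206.1007 + 1407.5318 = 3613.6325 m/s = 3.6136 km/s

3.6136 km/s


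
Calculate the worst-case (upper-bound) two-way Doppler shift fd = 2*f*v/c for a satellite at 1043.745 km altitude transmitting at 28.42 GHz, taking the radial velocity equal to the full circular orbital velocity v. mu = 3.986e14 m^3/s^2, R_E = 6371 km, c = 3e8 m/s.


r = 7.414745e+06 m
v = sqrt(mu/r) = 7331.9676 m/s (worst-case radial velocity)
f = 28.42 GHz = 2.842e+10 Hz
fd = 2*f*v/c = 2*2.842e+10*7331.9676/3.0e+08
fd = 1.3891635e+06 Hz

1.3892e+06 Hz


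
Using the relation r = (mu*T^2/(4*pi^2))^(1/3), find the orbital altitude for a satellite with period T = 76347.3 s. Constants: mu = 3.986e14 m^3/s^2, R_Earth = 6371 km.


T = 76347.3 s
r = (mu*T^2/(4*pi^2))^(1/3) = (3.986e14 * 76347.3^2 / (4*pi^2))^(1/3)
r = 3.8897496e+07 m = 38897.4957 km
alt = r - R_E = 38897.4957 - 6371 = 32526.4957 km

32526.4957 km


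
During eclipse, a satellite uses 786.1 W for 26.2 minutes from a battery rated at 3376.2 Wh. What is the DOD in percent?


E_used = P * t / 60 = 786.1 * 26.2 / 60 = 343.2637 Wh
DOD = E_used / E_total * 100 = 343.2637 / 3376.2 * 100
DOD = 10.1672 %

10.1672 %


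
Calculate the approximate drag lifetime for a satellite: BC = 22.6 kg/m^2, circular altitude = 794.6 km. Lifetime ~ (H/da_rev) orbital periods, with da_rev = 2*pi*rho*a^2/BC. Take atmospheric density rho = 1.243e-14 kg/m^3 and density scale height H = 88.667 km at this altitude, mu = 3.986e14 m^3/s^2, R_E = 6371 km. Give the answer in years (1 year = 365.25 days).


a = R_E + alt = 7165.6000 km = 7.1656e+06 m
da_rev = 2*pi*rho*a^2/BC = 2*pi*1.243e-14*(7.1656e+06)^2/22.6 = 0.177438428 m per revolution
N = H/da_rev = 88667.0000 m / 0.177438428 m = 499705.7357 revolutions
P = 2*pi*sqrt(a^3/mu) = 6036.5675 s
lifetime = N*P = 499705.7357 * 6036.5675 = 3.0165074e+09 s = 34913.2803 days
years = 34913.2803 / 365.25 = 95.5874 years

95.5874 years
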